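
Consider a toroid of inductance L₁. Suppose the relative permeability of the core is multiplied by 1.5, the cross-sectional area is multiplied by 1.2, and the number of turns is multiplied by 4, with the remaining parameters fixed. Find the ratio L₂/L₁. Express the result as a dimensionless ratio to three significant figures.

L₂/L₁ = 28.8

For a toroid, L ∝ μᵣN²A/R.
L₂/L₁ = (1.5) × (1.2) × (4)^2 = 28.8.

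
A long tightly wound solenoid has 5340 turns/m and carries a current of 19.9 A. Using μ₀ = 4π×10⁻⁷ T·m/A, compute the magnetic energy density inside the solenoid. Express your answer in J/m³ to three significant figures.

u ≈ 7100 J/m³

B = μ₀nI = (4π×10⁻⁷)(5.340×10^3)(19.9) = 0.1335 T.
u = B²/(2μ₀) = (0.1335)²/(2×4π×10⁻⁷) = 7.095×10^3 J/m³.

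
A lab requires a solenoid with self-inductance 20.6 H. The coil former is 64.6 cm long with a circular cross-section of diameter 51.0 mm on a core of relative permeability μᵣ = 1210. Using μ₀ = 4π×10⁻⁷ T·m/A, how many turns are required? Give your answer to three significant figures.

N ≈ 2070 turns

A = π(d/2)² = π(2.550×10^-2 m)² = 2.043×10^-3 m².
From L = μ₀μᵣN²A/ℓ, N = √(Lℓ / (μ₀μᵣA)).
N = √[(20.6)(0.646) / ((4π×10⁻⁷)(1210)×2.043×10^-3)] = √(4.284×10^6) ≈ 2069.8.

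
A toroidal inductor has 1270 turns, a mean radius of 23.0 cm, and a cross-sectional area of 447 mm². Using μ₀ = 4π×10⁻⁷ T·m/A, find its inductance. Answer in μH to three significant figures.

L ≈ 627 μH

For a thin toroid, L = μ₀N²A/(2πR).
L = (4π×10⁻⁷)(1270)²(4.470×10^-4) / (2π×0.23 m) = 6.269×10^-4 H.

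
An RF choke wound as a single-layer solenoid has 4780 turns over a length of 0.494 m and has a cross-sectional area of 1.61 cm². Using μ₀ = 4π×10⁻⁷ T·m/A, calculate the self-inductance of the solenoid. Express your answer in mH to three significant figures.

A = 1.61 cm² = 1.610×10^-4 m².
For a long solenoid, L = μ₀N²A/ℓ.
L = (4π×10⁻⁷)(4780)²(1.610×10^-4)/(0.494 m) = 9.358×10^-3 H.

L ≈ 9.36 mH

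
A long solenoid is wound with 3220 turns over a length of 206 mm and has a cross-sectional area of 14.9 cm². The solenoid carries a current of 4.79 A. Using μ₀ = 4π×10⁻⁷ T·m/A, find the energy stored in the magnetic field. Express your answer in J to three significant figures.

U ≈ 1.08 J

A = 14.9 cm² = 1.490×10^-3 m².
L = μ₀N²A/ℓ = (4π×10⁻⁷)(3220)²(1.490×10^-3)/(0.206) = 9.424×10^-2 H.
U = ½LI² = ½(9.424×10^-2)(4.79)² = 1.081 J.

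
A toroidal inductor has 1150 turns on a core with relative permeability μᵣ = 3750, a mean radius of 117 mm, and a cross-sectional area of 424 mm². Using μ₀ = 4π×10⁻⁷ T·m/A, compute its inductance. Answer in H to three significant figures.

L ≈ 3.59 H

For a thin toroid, L = μ₀μᵣN²A/(2πR).
L = (4π×10⁻⁷)(3750)(1150)²(4.240×10^-4) / (2π×0.117 m) = 3.594 H.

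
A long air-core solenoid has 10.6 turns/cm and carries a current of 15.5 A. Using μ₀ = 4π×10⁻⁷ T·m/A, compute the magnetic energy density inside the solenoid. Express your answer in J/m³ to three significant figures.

u ≈ 170 J/m³

B = μ₀nI = (4π×10⁻⁷)(1.060×10^3)(15.5) = 2.0647×10^-2 T.
u = B²/(2μ₀) = (2.0647×10^-2)²/(2×4π×10⁻⁷) = 169.6 J/m³.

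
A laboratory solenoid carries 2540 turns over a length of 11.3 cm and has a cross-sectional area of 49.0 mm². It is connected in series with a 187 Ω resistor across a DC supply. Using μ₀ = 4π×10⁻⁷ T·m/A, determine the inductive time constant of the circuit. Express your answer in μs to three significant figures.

A = 49.0 mm² = 4.900×10^-5 m².
L = μ₀N²A/ℓ = (4π×10⁻⁷)(2540)²(4.900×10^-5)/(0.113) = 3.516×10^-3 H.
τ = L/R = (3.516×10^-3)/(187) = 1.880×10^-5 s.

τ ≈ 18.8 μs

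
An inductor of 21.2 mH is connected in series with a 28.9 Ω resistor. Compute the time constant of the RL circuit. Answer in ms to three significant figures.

τ = L/R = (2.120×10^-2 H)/(28.9 Ω) = 7.336×10^-4 s.

τ ≈ 0.734 ms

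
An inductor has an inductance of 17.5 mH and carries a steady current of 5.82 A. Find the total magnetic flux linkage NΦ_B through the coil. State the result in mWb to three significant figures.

NΦ_B ≈ 102 mWb

From L = NΦ_B/I, the flux linkage is NΦ_B = LI.
NΦ_B = (1.750×10^-2 H)(5.82 A) = 0.1019 Wb.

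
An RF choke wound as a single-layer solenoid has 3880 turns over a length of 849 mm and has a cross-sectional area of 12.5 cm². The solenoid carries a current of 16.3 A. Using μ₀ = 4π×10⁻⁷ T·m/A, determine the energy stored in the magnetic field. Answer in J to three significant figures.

A = 12.5 cm² = 1.250×10^-3 m².
L = μ₀N²A/ℓ = (4π×10⁻⁷)(3880)²(1.250×10^-3)/(0.849) = 2.785×10^-2 H.
U = ½LI² = ½(2.785×10^-2)(16.3)² = 3.7 J.

U ≈ 3.70 J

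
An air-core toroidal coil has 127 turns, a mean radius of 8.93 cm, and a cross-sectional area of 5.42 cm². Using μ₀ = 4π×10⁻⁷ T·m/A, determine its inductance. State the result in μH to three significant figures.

L ≈ 19.6 μH

For a thin toroid, L = μ₀N²A/(2πR).
L = (4π×10⁻⁷)(127)²(5.420×10^-4) / (2π×8.930×10^-2 m) = 1.958×10^-5 H.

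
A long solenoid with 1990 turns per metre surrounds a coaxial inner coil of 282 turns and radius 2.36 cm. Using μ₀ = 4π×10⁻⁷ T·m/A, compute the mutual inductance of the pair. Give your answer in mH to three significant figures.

M ≈ 1.23 mH

The outer solenoid produces a uniform field B₁ = μ₀n₁I₁ across the inner coil,
so the flux linkage is N₂Φ = N₂B₁A₂ = μ₀n₁N₂A₂·I₁, giving M = μ₀n₁N₂A₂.
A₂ = πr² = π(2.360×10^-2 m)² = 1.750×10^-3 m².
M = (4π×10⁻⁷)(1990)(282)(1.750×10^-3) = 1.234×10^-3 H.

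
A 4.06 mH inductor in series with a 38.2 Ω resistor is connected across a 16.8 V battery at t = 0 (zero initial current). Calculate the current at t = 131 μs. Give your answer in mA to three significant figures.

I ≈ 312 mA

τ = L/R = 4.060×10^-3/38.2 = 1.063×10^-4 s; final current I_∞ = ε/R = 16.8/38.2 = 0.4398 A.
I(t) = I_∞(1 − e^(−t/τ)) with t/τ = 1.233.
I = (0.4398)(1 − e^(−1.233)) = 0.3116 A.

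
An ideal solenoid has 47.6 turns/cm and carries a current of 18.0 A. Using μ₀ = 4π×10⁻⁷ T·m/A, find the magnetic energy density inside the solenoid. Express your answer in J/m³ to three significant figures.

B = μ₀nI = (4π×10⁻⁷)(4.760×10^3)(18.0) = 0.1077 T.
u = B²/(2μ₀) = (0.1077)²/(2×4π×10⁻⁷) = 4.613×10^3 J/m³.

u ≈ 4610 J/m³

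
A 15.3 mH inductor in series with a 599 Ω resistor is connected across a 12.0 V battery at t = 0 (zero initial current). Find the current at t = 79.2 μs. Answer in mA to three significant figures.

I ≈ 19.1 mA

τ = L/R = 1.530×10^-2/599 = 2.554×10^-5 s; final current I_∞ = ε/R = 12.0/599 = 2.003×10^-2 A.
I(t) = I_∞(1 − e^(−t/τ)) with t/τ = 3.101.
I = (2.003×10^-2)(1 − e^(−3.101)) = 1.913×10^-2 A.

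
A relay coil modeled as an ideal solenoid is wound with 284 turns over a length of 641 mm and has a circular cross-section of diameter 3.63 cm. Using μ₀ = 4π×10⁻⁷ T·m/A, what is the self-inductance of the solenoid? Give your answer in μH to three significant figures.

L ≈ 164 μH

A = π(d/2)² = π(1.815×10^-2 m)² = 1.0349×10^-3 m².
For a long solenoid, L = μ₀N²A/ℓ.
L = (4π×10⁻⁷)(284)²(1.0349×10^-3)/(0.641 m) = 1.636×10^-4 H.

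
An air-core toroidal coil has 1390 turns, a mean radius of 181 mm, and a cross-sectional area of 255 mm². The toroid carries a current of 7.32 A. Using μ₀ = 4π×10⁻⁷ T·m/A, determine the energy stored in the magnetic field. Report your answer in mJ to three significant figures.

L = μ₀N²A/(2πR) = (4π×10⁻⁷)(1390)²(2.550×10^-4)/(2π×0.181) = 5.444×10^-4 H.
U = ½LI² = ½(5.444×10^-4)(7.32)² = 1.459×10^-2 J.

U ≈ 14.6 mJ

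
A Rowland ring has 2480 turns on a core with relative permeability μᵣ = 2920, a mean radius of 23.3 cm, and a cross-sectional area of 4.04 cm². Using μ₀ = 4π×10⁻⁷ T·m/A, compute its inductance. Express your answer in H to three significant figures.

For a thin toroid, L = μ₀μᵣN²A/(2πR).
L = (4π×10⁻⁷)(2920)(2480)²(4.040×10^-4) / (2π×0.233 m) = 6.228 H.

L ≈ 6.23 H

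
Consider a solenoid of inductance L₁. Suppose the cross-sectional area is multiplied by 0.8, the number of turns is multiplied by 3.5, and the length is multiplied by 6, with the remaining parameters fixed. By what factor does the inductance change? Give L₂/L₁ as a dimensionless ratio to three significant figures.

For a solenoid, L ∝ μᵣN²A/ℓ.
L₂/L₁ = (0.8) × (3.5)^2 × (6)^-1 = 1.63.

L₂/L₁ = 1.63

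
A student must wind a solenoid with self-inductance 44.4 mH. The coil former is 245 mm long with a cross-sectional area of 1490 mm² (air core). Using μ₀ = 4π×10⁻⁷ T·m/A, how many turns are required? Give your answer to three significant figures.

A = 1490 mm² = 1.490×10^-3 m².
From L = μ₀N²A/ℓ, N = √(Lℓ / (μ₀A)).
N = √[(4.440×10^-2)(0.245) / ((4π×10⁻⁷)×1.490×10^-3)] = √(5.810×10^6) ≈ 2410.3.

N ≈ 2410 turns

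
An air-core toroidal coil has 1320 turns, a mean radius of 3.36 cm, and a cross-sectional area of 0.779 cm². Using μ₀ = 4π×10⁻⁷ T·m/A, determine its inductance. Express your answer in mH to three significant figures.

For a thin toroid, L = μ₀N²A/(2πR).
L = (4π×10⁻⁷)(1320)²(7.790×10^-5) / (2π×3.360×10^-2 m) = 8.079×10^-4 H.

L ≈ 0.808 mH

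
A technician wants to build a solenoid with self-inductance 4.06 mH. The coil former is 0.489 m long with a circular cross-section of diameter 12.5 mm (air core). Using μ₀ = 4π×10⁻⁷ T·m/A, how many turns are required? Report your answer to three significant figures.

N ≈ 3590 turns

A = π(d/2)² = π(6.250×10^-3 m)² = 1.227×10^-4 m².
From L = μ₀N²A/ℓ, N = √(Lℓ / (μ₀A)).
N = √[(4.060×10^-3)(0.489) / ((4π×10⁻⁷)×1.227×10^-4)] = √(1.287×10^7) ≈ 3588.0.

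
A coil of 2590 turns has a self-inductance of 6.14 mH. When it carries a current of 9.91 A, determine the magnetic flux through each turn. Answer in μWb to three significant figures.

From L = NΦ_B/I, the flux per turn is Φ_B = LI/N.
Φ_B = (6.140×10^-3 H)(9.91 A)/2590 = 2.349×10^-5 Wb.

Φ_B ≈ 23.5 μWb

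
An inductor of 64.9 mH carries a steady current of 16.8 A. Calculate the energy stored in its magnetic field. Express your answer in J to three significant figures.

Stored magnetic energy: U = ½LI².
U = ½(6.490×10^-2 H)(16.8 A)² = 9.159 J.

U ≈ 9.16 J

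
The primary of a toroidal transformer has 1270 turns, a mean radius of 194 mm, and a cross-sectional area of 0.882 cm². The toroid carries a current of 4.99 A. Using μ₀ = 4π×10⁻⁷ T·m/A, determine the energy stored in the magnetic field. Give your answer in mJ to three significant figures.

L = μ₀N²A/(2πR) = (4π×10⁻⁷)(1270)²(8.820×10^-5)/(2π×0.194) = 1.467×10^-4 H.
U = ½LI² = ½(1.467×10^-4)(4.99)² = 1.826×10^-3 J.

U ≈ 1.83 mJ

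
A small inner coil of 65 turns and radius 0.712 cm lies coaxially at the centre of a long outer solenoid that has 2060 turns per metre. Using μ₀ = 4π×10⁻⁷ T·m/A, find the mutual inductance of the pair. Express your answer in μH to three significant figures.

The outer solenoid produces a uniform field B₁ = μ₀n₁I₁ across the inner coil,
so the flux linkage is N₂Φ = N₂B₁A₂ = μ₀n₁N₂A₂·I₁, giving M = μ₀n₁N₂A₂.
A₂ = πr² = π(7.120×10^-3 m)² = 1.593×10^-4 m².
M = (4π×10⁻⁷)(2060)(65)(1.593×10^-4) = 2.680×10^-5 H.

M ≈ 26.8 μH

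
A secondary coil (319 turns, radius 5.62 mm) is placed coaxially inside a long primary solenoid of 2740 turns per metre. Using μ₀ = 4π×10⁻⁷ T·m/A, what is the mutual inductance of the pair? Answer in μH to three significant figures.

M ≈ 109 μH

The outer solenoid produces a uniform field B₁ = μ₀n₁I₁ across the inner coil,
so the flux linkage is N₂Φ = N₂B₁A₂ = μ₀n₁N₂A₂·I₁, giving M = μ₀n₁N₂A₂.
A₂ = πr² = π(5.620×10^-3 m)² = 9.923×10^-5 m².
M = (4π×10⁻⁷)(2740)(319)(9.923×10^-5) = 1.090×10^-4 H.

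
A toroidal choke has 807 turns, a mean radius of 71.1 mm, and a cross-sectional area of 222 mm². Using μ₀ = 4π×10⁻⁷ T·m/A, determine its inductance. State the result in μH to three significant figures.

For a thin toroid, L = μ₀N²A/(2πR).
L = (4π×10⁻⁷)(807)²(2.220×10^-4) / (2π×7.110×10^-2 m) = 4.067×10^-4 H.

L ≈ 407 μH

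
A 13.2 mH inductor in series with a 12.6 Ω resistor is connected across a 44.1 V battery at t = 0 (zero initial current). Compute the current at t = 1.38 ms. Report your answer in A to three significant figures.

I ≈ 2.56 A

τ = L/R = 1.320×10^-2/12.6 = 1.048×10^-3 s; final current I_∞ = ε/R = 44.1/12.6 = 3.5 A.
I(t) = I_∞(1 − e^(−t/τ)) with t/τ = 1.317.
I = (3.5)(1 − e^(−1.317)) = 2.562 A.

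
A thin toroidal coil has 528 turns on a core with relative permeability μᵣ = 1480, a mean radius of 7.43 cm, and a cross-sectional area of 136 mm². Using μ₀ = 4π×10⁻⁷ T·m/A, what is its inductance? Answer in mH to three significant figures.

L ≈ 151 mH

For a thin toroid, L = μ₀μᵣN²A/(2πR).
L = (4π×10⁻⁷)(1480)(528)²(1.360×10^-4) / (2π×7.430×10^-2 m) = 0.151 H.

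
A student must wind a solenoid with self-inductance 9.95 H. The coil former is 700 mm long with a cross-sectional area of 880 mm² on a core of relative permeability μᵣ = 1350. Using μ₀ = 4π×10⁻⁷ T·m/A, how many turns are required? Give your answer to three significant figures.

A = 880 mm² = 8.800×10^-4 m².
From L = μ₀μᵣN²A/ℓ, N = √(Lℓ / (μ₀μᵣA)).
N = √[(9.95)(0.7) / ((4π×10⁻⁷)(1350)×8.800×10^-4)] = √(4.665×10^6) ≈ 2160.0.

N ≈ 2160 turns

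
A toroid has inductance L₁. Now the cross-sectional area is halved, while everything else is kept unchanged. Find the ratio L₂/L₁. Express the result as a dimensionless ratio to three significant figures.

L₂/L₁ = 0.500

For a toroid, L ∝ μᵣN²A/R.
L₂/L₁ = (0.5) = 0.500.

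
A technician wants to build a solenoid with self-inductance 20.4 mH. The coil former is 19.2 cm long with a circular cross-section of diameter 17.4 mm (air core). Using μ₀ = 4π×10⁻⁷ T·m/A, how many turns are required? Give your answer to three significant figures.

A = π(d/2)² = π(8.700×10^-3 m)² = 2.378×10^-4 m².
From L = μ₀N²A/ℓ, N = √(Lℓ / (μ₀A)).
N = √[(2.040×10^-2)(0.192) / ((4π×10⁻⁷)×2.378×10^-4)] = √(1.311×10^7) ≈ 3620.5.

N ≈ 3620 turns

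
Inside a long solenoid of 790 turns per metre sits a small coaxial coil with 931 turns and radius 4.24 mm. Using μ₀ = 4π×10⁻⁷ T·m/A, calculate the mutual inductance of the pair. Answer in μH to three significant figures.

The outer solenoid produces a uniform field B₁ = μ₀n₁I₁ across the inner coil,
so the flux linkage is N₂Φ = N₂B₁A₂ = μ₀n₁N₂A₂·I₁, giving M = μ₀n₁N₂A₂.
A₂ = πr² = π(4.240×10^-3 m)² = 5.648×10^-5 m².
M = (4π×10⁻⁷)(790)(931)(5.648×10^-5) = 5.220×10^-5 H.

M ≈ 52.2 μH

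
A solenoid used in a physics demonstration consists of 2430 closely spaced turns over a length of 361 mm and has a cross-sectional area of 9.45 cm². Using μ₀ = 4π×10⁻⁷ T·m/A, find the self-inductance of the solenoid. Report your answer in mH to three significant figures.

L ≈ 19.4 mH

A = 9.45 cm² = 9.450×10^-4 m².
For a long solenoid, L = μ₀N²A/ℓ.
L = (4π×10⁻⁷)(2430)²(9.450×10^-4)/(0.361 m) = 1.942×10^-2 H.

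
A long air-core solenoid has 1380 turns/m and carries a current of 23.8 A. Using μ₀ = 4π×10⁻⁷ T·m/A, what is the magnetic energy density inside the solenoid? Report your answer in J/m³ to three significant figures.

u ≈ 678 J/m³

B = μ₀nI = (4π×10⁻⁷)(1.380×10^3)(23.8) = 4.127×10^-2 T.
u = B²/(2μ₀) = (4.127×10^-2)²/(2×4π×10⁻⁷) = 677.8 J/m³.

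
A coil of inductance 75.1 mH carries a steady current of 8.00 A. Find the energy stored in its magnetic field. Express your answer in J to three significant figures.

Stored magnetic energy: U = ½LI².
U = ½(7.510×10^-2 H)(8.00 A)² = 2.403 J.

U ≈ 2.40 J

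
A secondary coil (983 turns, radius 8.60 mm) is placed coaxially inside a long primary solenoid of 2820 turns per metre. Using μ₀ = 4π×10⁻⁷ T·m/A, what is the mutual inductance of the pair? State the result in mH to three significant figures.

The outer solenoid produces a uniform field B₁ = μ₀n₁I₁ across the inner coil,
so the flux linkage is N₂Φ = N₂B₁A₂ = μ₀n₁N₂A₂·I₁, giving M = μ₀n₁N₂A₂.
A₂ = πr² = π(8.600×10^-3 m)² = 2.324×10^-4 m².
M = (4π×10⁻⁷)(2820)(983)(2.324×10^-4) = 8.094×10^-4 H.

M ≈ 0.809 mH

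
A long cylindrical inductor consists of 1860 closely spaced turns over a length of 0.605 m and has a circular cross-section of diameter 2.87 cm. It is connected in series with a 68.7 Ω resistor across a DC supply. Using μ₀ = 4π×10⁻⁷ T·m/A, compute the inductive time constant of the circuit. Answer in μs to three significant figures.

A = π(d/2)² = π(1.435×10^-2 m)² = 6.469×10^-4 m².
L = μ₀N²A/ℓ = (4π×10⁻⁷)(1860)²(6.469×10^-4)/(0.605) = 4.649×10^-3 H.
τ = L/R = (4.649×10^-3)/(68.7) = 6.767×10^-5 s.

τ ≈ 67.7 μs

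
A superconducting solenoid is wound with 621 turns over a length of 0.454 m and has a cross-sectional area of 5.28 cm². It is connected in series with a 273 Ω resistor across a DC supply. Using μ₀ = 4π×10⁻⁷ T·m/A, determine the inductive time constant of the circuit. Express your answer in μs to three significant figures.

A = 5.28 cm² = 5.280×10^-4 m².
L = μ₀N²A/ℓ = (4π×10⁻⁷)(621)²(5.280×10^-4)/(0.454) = 5.636×10^-4 H.
τ = L/R = (5.636×10^-4)/(273) = 2.064×10^-6 s.

τ ≈ 2.06 μs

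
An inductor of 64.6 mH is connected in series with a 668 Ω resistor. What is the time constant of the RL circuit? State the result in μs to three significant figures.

τ = L/R = (6.460×10^-2 H)/(668 Ω) = 9.671×10^-5 s.

τ ≈ 96.7 μs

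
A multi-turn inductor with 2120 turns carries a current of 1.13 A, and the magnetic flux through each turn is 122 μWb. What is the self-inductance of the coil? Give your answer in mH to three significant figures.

L ≈ 229 mH

Self-inductance is defined by L = NΦ_B/I (flux linkage over current).
L = (2120)(1.220×10^-4 Wb)/(1.13 A) = 0.2289 H.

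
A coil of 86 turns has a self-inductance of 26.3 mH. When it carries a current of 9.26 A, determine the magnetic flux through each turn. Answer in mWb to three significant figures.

From L = NΦ_B/I, the flux per turn is Φ_B = LI/N.
Φ_B = (2.630×10^-2 H)(9.26 A)/86 = 2.832×10^-3 Wb.

Φ_B ≈ 2.83 mWb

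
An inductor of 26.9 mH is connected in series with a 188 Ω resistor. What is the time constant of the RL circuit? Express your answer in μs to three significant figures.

τ ≈ 143 μs

τ = L/R = (2.690×10^-2 H)/(188 Ω) = 1.431×10^-4 s.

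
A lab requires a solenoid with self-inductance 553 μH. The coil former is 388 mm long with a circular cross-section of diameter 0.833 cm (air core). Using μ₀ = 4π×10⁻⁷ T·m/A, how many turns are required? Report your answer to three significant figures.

A = π(d/2)² = π(4.165×10^-3 m)² = 5.450×10^-5 m².
From L = μ₀N²A/ℓ, N = √(Lℓ / (μ₀A)).
N = √[(5.530×10^-4)(0.388) / ((4π×10⁻⁷)×5.450×10^-5)] = √(3.133×10^6) ≈ 1770.0.

N ≈ 1770 turns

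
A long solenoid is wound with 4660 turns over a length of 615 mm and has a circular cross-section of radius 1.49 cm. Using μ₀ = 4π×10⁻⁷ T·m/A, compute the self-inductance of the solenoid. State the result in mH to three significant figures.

L ≈ 30.9 mH

A = πr² = π(1.490×10^-2 m)² = 6.9746×10^-4 m².
For a long solenoid, L = μ₀N²A/ℓ.
L = (4π×10⁻⁷)(4660)²(6.9746×10^-4)/(0.615 m) = 3.0948×10^-2 H.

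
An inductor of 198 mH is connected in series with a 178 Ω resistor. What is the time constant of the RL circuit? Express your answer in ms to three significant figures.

τ = L/R = (0.198 H)/(178 Ω) = 1.112×10^-3 s.

τ ≈ 1.11 ms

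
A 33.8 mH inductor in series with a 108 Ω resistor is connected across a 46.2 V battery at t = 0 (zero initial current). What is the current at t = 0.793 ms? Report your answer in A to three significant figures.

τ = L/R = 3.380×10^-2/108 = 3.130×10^-4 s; final current I_∞ = ε/R = 46.2/108 = 0.4278 A.
I(t) = I_∞(1 − e^(−t/τ)) with t/τ = 2.534.
I = (0.4278)(1 − e^(−2.534)) = 0.3938 A.

I ≈ 0.394 A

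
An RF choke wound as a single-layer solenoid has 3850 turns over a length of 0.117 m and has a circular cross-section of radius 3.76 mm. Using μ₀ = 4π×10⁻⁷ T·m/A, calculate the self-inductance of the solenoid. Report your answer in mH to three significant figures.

L ≈ 7.07 mH

A = πr² = π(3.760×10^-3 m)² = 4.441×10^-5 m².
For a long solenoid, L = μ₀N²A/ℓ.
L = (4π×10⁻⁷)(3850)²(4.441×10^-5)/(0.117 m) = 7.071×10^-3 H.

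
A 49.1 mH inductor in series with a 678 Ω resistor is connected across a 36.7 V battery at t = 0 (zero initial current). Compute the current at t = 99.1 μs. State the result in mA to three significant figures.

τ = L/R = 4.910×10^-2/678 = 7.242×10^-5 s; final current I_∞ = ε/R = 36.7/678 = 5.413×10^-2 A.
I(t) = I_∞(1 − e^(−t/τ)) with t/τ = 1.368.
I = (5.413×10^-2)(1 − e^(−1.368)) = 4.035×10^-2 A.

I ≈ 40.4 mA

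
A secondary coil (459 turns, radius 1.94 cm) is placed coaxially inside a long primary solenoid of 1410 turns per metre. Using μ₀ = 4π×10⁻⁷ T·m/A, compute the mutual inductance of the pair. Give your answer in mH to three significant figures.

M ≈ 0.962 mH

The outer solenoid produces a uniform field B₁ = μ₀n₁I₁ across the inner coil,
so the flux linkage is N₂Φ = N₂B₁A₂ = μ₀n₁N₂A₂·I₁, giving M = μ₀n₁N₂A₂.
A₂ = πr² = π(1.940×10^-2 m)² = 1.182×10^-3 m².
M = (4π×10⁻⁷)(1410)(459)(1.182×10^-3) = 9.616×10^-4 H.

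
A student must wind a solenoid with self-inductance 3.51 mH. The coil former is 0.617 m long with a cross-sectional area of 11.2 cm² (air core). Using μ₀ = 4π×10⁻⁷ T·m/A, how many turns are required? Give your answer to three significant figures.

A = 11.2 cm² = 1.120×10^-3 m².
From L = μ₀N²A/ℓ, N = √(Lℓ / (μ₀A)).
N = √[(3.510×10^-3)(0.617) / ((4π×10⁻⁷)×1.120×10^-3)] = √(1.539×10^6) ≈ 1240.5.

N ≈ 1240 turns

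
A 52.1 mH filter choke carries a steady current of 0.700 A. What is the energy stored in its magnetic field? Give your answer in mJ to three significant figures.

Stored magnetic energy: U = ½LI².
U = ½(5.210×10^-2 H)(0.700 A)² = 1.276×10^-2 J.

U ≈ 12.8 mJ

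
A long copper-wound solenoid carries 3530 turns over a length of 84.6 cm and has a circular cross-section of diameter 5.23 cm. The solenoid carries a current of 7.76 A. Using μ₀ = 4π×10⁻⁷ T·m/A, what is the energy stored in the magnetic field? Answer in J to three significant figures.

A = π(d/2)² = π(2.615×10^-2 m)² = 2.148×10^-3 m².
L = μ₀N²A/ℓ = (4π×10⁻⁷)(3530)²(2.148×10^-3)/(0.846) = 3.976×10^-2 H.
U = ½LI² = ½(3.976×10^-2)(7.76)² = 1.197 J.

U ≈ 1.20 J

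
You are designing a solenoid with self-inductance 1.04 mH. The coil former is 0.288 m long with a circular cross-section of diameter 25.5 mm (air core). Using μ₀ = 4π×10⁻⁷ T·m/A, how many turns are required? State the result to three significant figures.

A = π(d/2)² = π(1.275×10^-2 m)² = 5.107×10^-4 m².
From L = μ₀N²A/ℓ, N = √(Lℓ / (μ₀A)).
N = √[(1.040×10^-3)(0.288) / ((4π×10⁻⁷)×5.107×10^-4)] = √(4.667×10^5) ≈ 683.2.

N ≈ 683 turns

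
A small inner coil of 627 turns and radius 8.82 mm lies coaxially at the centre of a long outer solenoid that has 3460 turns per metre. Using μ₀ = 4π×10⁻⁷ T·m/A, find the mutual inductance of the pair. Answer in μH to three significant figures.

M ≈ 666 μH

The outer solenoid produces a uniform field B₁ = μ₀n₁I₁ across the inner coil,
so the flux linkage is N₂Φ = N₂B₁A₂ = μ₀n₁N₂A₂·I₁, giving M = μ₀n₁N₂A₂.
A₂ = πr² = π(8.820×10^-3 m)² = 2.444×10^-4 m².
M = (4π×10⁻⁷)(3460)(627)(2.444×10^-4) = 6.663×10^-4 H.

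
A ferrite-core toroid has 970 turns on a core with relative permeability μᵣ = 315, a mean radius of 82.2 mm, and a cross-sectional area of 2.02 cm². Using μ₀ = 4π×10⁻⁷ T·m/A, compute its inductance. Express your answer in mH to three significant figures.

For a thin toroid, L = μ₀μᵣN²A/(2πR).
L = (4π×10⁻⁷)(315)(970)²(2.020×10^-4) / (2π×8.220×10^-2 m) = 0.1457 H.

L ≈ 146 mH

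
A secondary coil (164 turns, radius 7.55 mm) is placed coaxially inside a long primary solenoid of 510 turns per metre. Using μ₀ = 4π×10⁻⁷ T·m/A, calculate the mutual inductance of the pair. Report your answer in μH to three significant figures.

The outer solenoid produces a uniform field B₁ = μ₀n₁I₁ across the inner coil,
so the flux linkage is N₂Φ = N₂B₁A₂ = μ₀n₁N₂A₂·I₁, giving M = μ₀n₁N₂A₂.
A₂ = πr² = π(7.550×10^-3 m)² = 1.791×10^-4 m².
M = (4π×10⁻⁷)(510)(164)(1.791×10^-4) = 1.882×10^-5 H.

M ≈ 18.8 μH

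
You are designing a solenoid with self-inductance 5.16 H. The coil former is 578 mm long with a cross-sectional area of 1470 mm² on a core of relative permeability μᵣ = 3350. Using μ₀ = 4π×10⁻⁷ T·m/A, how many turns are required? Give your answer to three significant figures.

N ≈ 694 turns

A = 1470 mm² = 1.470×10^-3 m².
From L = μ₀μᵣN²A/ℓ, N = √(Lℓ / (μ₀μᵣA)).
N = √[(5.16)(0.578) / ((4π×10⁻⁷)(3350)×1.470×10^-3)] = √(4.820×10^5) ≈ 694.2.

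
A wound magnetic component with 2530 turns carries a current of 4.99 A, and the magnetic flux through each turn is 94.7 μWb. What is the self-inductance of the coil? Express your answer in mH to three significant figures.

Self-inductance is defined by L = NΦ_B/I (flux linkage over current).
L = (2530)(9.470×10^-5 Wb)/(4.99 A) = 4.801×10^-2 H.

L ≈ 48.0 mH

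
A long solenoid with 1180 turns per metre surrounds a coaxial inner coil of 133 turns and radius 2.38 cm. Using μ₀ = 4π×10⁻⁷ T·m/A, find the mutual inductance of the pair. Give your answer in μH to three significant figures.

M ≈ 351 μH

The outer solenoid produces a uniform field B₁ = μ₀n₁I₁ across the inner coil,
so the flux linkage is N₂Φ = N₂B₁A₂ = μ₀n₁N₂A₂·I₁, giving M = μ₀n₁N₂A₂.
A₂ = πr² = π(2.380×10^-2 m)² = 1.780×10^-3 m².
M = (4π×10⁻⁷)(1180)(133)(1.780×10^-3) = 3.510×10^-4 H.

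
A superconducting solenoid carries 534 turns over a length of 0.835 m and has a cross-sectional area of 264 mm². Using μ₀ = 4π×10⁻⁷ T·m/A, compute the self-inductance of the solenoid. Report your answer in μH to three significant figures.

A = 264 mm² = 2.640×10^-4 m².
For a long solenoid, L = μ₀N²A/ℓ.
L = (4π×10⁻⁷)(534)²(2.640×10^-4)/(0.835 m) = 1.133×10^-4 H.

L ≈ 113 μH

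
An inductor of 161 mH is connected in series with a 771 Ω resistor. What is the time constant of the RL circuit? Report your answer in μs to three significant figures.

τ = L/R = (0.161 H)/(771 Ω) = 2.088×10^-4 s.

τ ≈ 209 μs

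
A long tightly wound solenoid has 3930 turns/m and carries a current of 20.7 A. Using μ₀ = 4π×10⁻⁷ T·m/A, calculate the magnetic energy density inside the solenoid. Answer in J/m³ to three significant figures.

u ≈ 4160 J/m³

B = μ₀nI = (4π×10⁻⁷)(3.930×10^3)(20.7) = 0.1022 T.
u = B²/(2μ₀) = (0.1022)²/(2×4π×10⁻⁷) = 4.158×10^3 J/m³.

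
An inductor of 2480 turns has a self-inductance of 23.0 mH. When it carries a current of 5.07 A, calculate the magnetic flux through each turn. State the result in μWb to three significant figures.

Φ_B ≈ 47.0 μWb

From L = NΦ_B/I, the flux per turn is Φ_B = LI/N.
Φ_B = (2.300×10^-2 H)(5.07 A)/2480 = 4.702×10^-5 Wb.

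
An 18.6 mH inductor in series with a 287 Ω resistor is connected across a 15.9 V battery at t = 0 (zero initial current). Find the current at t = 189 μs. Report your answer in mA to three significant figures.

τ = L/R = 1.860×10^-2/287 = 6.481×10^-5 s; final current I_∞ = ε/R = 15.9/287 = 5.540×10^-2 A.
I(t) = I_∞(1 − e^(−t/τ)) with t/τ = 2.916.
I = (5.540×10^-2)(1 − e^(−2.916)) = 5.240×10^-2 A.

I ≈ 52.4 mA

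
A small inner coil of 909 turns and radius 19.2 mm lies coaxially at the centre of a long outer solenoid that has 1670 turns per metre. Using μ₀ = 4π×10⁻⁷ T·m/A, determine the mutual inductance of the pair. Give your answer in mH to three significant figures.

The outer solenoid produces a uniform field B₁ = μ₀n₁I₁ across the inner coil,
so the flux linkage is N₂Φ = N₂B₁A₂ = μ₀n₁N₂A₂·I₁, giving M = μ₀n₁N₂A₂.
A₂ = πr² = π(1.920×10^-2 m)² = 1.158×10^-3 m².
M = (4π×10⁻⁷)(1670)(909)(1.158×10^-3) = 2.209×10^-3 H.

M ≈ 2.21 mH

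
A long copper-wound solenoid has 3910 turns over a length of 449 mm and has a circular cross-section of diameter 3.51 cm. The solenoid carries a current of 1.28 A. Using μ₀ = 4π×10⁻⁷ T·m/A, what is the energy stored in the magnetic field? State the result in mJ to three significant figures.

A = π(d/2)² = π(1.755×10^-2 m)² = 9.676×10^-4 m².
L = μ₀N²A/ℓ = (4π×10⁻⁷)(3910)²(9.676×10^-4)/(0.449) = 4.140×10^-2 H.
U = ½LI² = ½(4.140×10^-2)(1.28)² = 3.392×10^-2 J.

U ≈ 33.9 mJ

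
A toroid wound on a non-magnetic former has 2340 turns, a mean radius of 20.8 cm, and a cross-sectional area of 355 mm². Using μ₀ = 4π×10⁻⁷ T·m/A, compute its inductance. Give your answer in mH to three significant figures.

For a thin toroid, L = μ₀N²A/(2πR).
L = (4π×10⁻⁷)(2340)²(3.550×10^-4) / (2π×0.208 m) = 1.869×10^-3 H.

L ≈ 1.87 mH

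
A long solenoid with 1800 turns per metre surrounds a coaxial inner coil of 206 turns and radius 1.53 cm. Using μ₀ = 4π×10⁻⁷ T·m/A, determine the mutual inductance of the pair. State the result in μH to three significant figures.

The outer solenoid produces a uniform field B₁ = μ₀n₁I₁ across the inner coil,
so the flux linkage is N₂Φ = N₂B₁A₂ = μ₀n₁N₂A₂·I₁, giving M = μ₀n₁N₂A₂.
A₂ = πr² = π(1.530×10^-2 m)² = 7.354×10^-4 m².
M = (4π×10⁻⁷)(1800)(206)(7.354×10^-4) = 3.427×10^-4 H.

M ≈ 343 μH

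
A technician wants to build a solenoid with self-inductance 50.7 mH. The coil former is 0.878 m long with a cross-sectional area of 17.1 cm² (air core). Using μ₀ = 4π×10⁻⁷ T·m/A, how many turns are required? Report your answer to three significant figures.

A = 17.1 cm² = 1.710×10^-3 m².
From L = μ₀N²A/ℓ, N = √(Lℓ / (μ₀A)).
N = √[(5.070×10^-2)(0.878) / ((4π×10⁻⁷)×1.710×10^-3)] = √(2.072×10^7) ≈ 4551.4.

N ≈ 4550 turns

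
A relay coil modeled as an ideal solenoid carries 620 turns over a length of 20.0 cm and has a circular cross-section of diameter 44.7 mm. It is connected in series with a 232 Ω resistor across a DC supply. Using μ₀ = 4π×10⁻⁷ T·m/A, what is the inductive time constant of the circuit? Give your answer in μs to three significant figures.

τ ≈ 16.3 μs

A = π(d/2)² = π(2.235×10^-2 m)² = 1.569×10^-3 m².
L = μ₀N²A/ℓ = (4π×10⁻⁷)(620)²(1.569×10^-3)/(0.2) = 3.790×10^-3 H.
τ = L/R = (3.790×10^-3)/(232) = 1.634×10^-5 s.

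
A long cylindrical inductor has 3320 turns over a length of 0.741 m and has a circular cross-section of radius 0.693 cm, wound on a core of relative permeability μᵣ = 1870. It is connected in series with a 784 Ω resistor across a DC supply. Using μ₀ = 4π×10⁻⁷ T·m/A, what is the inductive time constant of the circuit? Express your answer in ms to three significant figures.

τ ≈ 6.73 ms

A = πr² = π(6.930×10^-3 m)² = 1.509×10^-4 m².
L = μ₀μᵣN²A/ℓ = (4π×10⁻⁷)(1870)(3320)²(1.509×10^-4)/(0.741) = 5.274 H.
τ = L/R = (5.274)/(784) = 6.727×10^-3 s.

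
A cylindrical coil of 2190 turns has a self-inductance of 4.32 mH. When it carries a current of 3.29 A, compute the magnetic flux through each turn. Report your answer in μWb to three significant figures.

Φ_B ≈ 6.49 μWb

From L = NΦ_B/I, the flux per turn is Φ_B = LI/N.
Φ_B = (4.320×10^-3 H)(3.29 A)/2190 = 6.490×10^-6 Wb.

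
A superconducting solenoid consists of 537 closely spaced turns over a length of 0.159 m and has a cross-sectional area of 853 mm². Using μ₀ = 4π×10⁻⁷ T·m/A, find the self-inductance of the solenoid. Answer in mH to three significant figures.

A = 853 mm² = 8.530×10^-4 m².
For a long solenoid, L = μ₀N²A/ℓ.
L = (4π×10⁻⁷)(537)²(8.530×10^-4)/(0.159 m) = 1.944×10^-3 H.

L ≈ 1.94 mH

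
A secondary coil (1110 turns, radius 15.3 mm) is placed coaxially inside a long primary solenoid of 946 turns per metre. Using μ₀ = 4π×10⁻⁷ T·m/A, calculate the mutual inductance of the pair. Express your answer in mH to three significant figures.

M ≈ 0.970 mH

The outer solenoid produces a uniform field B₁ = μ₀n₁I₁ across the inner coil,
so the flux linkage is N₂Φ = N₂B₁A₂ = μ₀n₁N₂A₂·I₁, giving M = μ₀n₁N₂A₂.
A₂ = πr² = π(1.530×10^-2 m)² = 7.354×10^-4 m².
M = (4π×10⁻⁷)(946)(1110)(7.354×10^-4) = 9.704×10^-4 H.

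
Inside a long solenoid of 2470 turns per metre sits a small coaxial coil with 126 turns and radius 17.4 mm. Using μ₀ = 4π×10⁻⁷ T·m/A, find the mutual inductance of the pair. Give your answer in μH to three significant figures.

The outer solenoid produces a uniform field B₁ = μ₀n₁I₁ across the inner coil,
so the flux linkage is N₂Φ = N₂B₁A₂ = μ₀n₁N₂A₂·I₁, giving M = μ₀n₁N₂A₂.
A₂ = πr² = π(1.740×10^-2 m)² = 9.511×10^-4 m².
M = (4π×10⁻⁷)(2470)(126)(9.511×10^-4) = 3.720×10^-4 H.

M ≈ 372 μH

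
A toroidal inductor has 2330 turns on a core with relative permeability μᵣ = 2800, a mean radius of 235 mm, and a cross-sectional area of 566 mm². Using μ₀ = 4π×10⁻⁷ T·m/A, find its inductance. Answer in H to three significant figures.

For a thin toroid, L = μ₀μᵣN²A/(2πR).
L = (4π×10⁻⁷)(2800)(2330)²(5.660×10^-4) / (2π×0.235 m) = 7.322 H.

L ≈ 7.32 H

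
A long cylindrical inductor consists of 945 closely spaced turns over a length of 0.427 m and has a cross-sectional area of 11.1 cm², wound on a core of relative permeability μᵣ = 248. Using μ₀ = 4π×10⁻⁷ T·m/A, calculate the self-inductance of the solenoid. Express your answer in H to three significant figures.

A = 11.1 cm² = 1.110×10^-3 m².
For a long solenoid, L = μ₀μᵣN²A/ℓ.
L = (4π×10⁻⁷)(248)(945)²(1.110×10^-3)/(0.427 m) = 0.72347 H.

L ≈ 0.723 H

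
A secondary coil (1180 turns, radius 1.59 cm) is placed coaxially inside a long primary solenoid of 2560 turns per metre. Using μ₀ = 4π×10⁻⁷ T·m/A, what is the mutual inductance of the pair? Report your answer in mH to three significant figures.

The outer solenoid produces a uniform field B₁ = μ₀n₁I₁ across the inner coil,
so the flux linkage is N₂Φ = N₂B₁A₂ = μ₀n₁N₂A₂·I₁, giving M = μ₀n₁N₂A₂.
A₂ = πr² = π(1.590×10^-2 m)² = 7.942×10^-4 m².
M = (4π×10⁻⁷)(2560)(1180)(7.942×10^-4) = 3.0149×10^-3 H.

M ≈ 3.01 mH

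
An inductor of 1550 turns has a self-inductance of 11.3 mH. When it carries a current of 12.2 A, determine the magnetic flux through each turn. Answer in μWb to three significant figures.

From L = NΦ_B/I, the flux per turn is Φ_B = LI/N.
Φ_B = (1.130×10^-2 H)(12.2 A)/1550 = 8.894×10^-5 Wb.

Φ_B ≈ 88.9 μWb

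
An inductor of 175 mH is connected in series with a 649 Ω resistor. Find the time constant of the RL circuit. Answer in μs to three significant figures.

τ = L/R = (0.175 H)/(649 Ω) = 2.696×10^-4 s.

τ ≈ 270 μs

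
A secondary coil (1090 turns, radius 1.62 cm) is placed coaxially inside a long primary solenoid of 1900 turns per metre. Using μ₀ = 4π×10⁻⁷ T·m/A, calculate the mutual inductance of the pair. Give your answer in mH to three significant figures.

The outer solenoid produces a uniform field B₁ = μ₀n₁I₁ across the inner coil,
so the flux linkage is N₂Φ = N₂B₁A₂ = μ₀n₁N₂A₂·I₁, giving M = μ₀n₁N₂A₂.
A₂ = πr² = π(1.620×10^-2 m)² = 8.2448×10^-4 m².
M = (4π×10⁻⁷)(1900)(1090)(8.2448×10^-4) = 2.146×10^-3 H.

M ≈ 2.15 mH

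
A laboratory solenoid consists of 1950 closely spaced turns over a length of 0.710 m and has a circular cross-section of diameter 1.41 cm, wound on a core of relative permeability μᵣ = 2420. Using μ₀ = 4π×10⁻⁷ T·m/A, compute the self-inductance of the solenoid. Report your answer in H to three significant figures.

L ≈ 2.54 H

A = π(d/2)² = π(7.050×10^-3 m)² = 1.561×10^-4 m².
For a long solenoid, L = μ₀μᵣN²A/ℓ.
L = (4π×10⁻⁷)(2420)(1950)²(1.561×10^-4)/(0.71 m) = 2.543 H.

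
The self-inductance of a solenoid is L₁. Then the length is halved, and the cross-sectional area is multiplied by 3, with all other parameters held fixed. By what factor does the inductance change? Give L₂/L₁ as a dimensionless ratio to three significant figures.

L₂/L₁ = 6.00

For a solenoid, L ∝ μᵣN²A/ℓ.
L₂/L₁ = (0.5)^-1 × (3) = 6.00.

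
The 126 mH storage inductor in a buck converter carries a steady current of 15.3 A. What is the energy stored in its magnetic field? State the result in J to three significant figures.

U ≈ 14.7 J

Stored magnetic energy: U = ½LI².
U = ½(0.126 H)(15.3 A)² = 14.748 J.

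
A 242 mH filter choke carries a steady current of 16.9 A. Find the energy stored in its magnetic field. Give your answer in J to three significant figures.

U ≈ 34.6 J

Stored magnetic energy: U = ½LI².
U = ½(0.242 H)(16.9 A)² = 34.56 J.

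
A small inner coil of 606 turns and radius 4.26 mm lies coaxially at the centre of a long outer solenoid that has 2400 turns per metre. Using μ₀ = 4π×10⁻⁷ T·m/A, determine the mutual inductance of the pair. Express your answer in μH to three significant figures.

M ≈ 104 μH

The outer solenoid produces a uniform field B₁ = μ₀n₁I₁ across the inner coil,
so the flux linkage is N₂Φ = N₂B₁A₂ = μ₀n₁N₂A₂·I₁, giving M = μ₀n₁N₂A₂.
A₂ = πr² = π(4.260×10^-3 m)² = 5.701×10^-5 m².
M = (4π×10⁻⁷)(2400)(606)(5.701×10^-5) = 1.042×10^-4 H.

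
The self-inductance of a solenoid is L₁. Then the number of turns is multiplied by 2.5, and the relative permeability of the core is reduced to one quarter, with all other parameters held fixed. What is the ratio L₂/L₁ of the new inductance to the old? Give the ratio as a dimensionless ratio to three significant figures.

For a solenoid, L ∝ μᵣN²A/ℓ.
L₂/L₁ = (2.5)^2 × (0.25) = 1.56.

L₂/L₁ = 1.56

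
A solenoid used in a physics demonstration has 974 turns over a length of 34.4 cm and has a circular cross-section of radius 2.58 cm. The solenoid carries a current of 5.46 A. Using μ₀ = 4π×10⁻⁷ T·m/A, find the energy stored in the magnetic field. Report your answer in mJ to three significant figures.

U ≈ 108 mJ

A = πr² = π(2.580×10^-2 m)² = 2.091×10^-3 m².
L = μ₀N²A/ℓ = (4π×10⁻⁷)(974)²(2.091×10^-3)/(0.344) = 7.247×10^-3 H.
U = ½LI² = ½(7.247×10^-3)(5.46)² = 0.108 J.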